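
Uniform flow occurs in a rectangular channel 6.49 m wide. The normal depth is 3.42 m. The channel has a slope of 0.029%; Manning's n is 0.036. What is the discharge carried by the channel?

Q = 14.8 m³/s

Flow area A = b·y = 6.49 × 3.42 = 22.2 m². Wetted perimeter P = b + 2y = 6.49 + 2×3.42 = 13.33 m.
Hydraulic radius R = A/P = 22.2/13.33 = 1.665 m.
Manning's equation: Q = (1/n) A R^(2/3) S^(1/2) = (1/0.036) × 22.2 × 1.665^(2/3) × 0.00029^(1/2) = 14.8 m³/s.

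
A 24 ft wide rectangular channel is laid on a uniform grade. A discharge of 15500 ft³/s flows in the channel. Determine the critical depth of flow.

For a rectangular channel, critical depth y_c = (q²/g)^(1/3) where q = Q/b = 15500/24 = 645.8 ft²/s.
So y_c = (645.8²/32.2)^(1/3) = 23.5 ft.

y_c = 23.5 ft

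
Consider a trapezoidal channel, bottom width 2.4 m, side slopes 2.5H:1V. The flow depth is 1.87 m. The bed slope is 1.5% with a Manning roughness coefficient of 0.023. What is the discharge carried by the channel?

With bottom width b = 2.4 m and side slope z = 2.5: A = (b + zy)y = (2.4 + 2.5×1.87)×1.87 = 13.23 m²; P = b + 2y√(1+z²) = 2.4 + 2×1.87×2.693 = 12.47 m.
Hydraulic radius R = A/P = 13.23/12.47 = 1.061 m.
Manning's equation: Q = (1/n) A R^(2/3) S^(1/2) = (1/0.023) × 13.23 × 1.061^(2/3) × 0.015^(1/2) = 73.3 m³/s.

Q = 73.3 m³/s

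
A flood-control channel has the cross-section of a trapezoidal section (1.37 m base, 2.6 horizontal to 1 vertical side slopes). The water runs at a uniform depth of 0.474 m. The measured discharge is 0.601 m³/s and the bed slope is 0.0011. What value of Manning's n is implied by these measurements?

n = 0.031

With bottom width b = 1.37 m and side slope z = 2.6: A = (b + zy)y = (1.37 + 2.6×0.474)×0.474 = 1.234 m²; P = b + 2y√(1+z²) = 1.37 + 2×0.474×2.786 = 4.011 m.
Hydraulic radius R = A/P = 1.234/4.011 = 0.3076 m.
Rearranging Manning's equation: n = (1/Q) A R^(2/3) S^(1/2) = (1/0.601) × 1.234 × 0.3076^(2/3) × √0.0011 = 0.031.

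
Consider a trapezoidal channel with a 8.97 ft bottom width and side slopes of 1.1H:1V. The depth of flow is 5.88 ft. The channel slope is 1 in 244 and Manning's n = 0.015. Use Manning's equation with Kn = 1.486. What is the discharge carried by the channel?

With bottom width b = 8.97 ft and side slope z = 1.1: A = (b + zy)y = (8.97 + 1.1×5.88)×5.88 = 90.78 ft²; P = b + 2y√(1+z²) = 8.97 + 2×5.88×1.487 = 26.45 ft.
Hydraulic radius R = A/P = 90.78/26.45 = 3.432 ft.
Manning's equation: Q = (1.486/n) A R^(2/3) S^(1/2) = (1.486/0.015) × 90.78 × 3.432^(2/3) × 0.004098^(1/2) = 1310 ft³/s.

Q = 1310 ft³/s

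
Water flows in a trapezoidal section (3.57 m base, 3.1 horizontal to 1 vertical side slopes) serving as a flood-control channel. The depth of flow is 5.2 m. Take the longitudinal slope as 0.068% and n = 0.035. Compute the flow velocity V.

V = 1.46 m/s

With bottom width b = 3.57 m and side slope z = 3.1: A = (b + zy)y = (3.57 + 3.1×5.2)×5.2 = 102.4 m²; P = b + 2y√(1+z²) = 3.57 + 2×5.2×3.257 = 37.45 m.
Hydraulic radius R = A/P = 102.4/37.45 = 2.734 m.
From Manning's equation, V = (1/n) R^(2/3) S^(1/2) = (1/0.035) × 2.734^(2/3) × 0.00068^(1/2) = 1.46 m/s.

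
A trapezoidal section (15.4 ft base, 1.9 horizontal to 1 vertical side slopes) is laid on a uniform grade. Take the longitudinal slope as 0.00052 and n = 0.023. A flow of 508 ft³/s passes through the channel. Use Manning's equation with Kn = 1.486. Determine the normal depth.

Manning's equation rearranged: A R^(2/3) = nQ / (1.486·√S) = 0.023 × 508 / (1.486 × √0.00052) = 344.8.
Try y = 4.49 ft: A R^(2/3) = 228.4 — too small.
Try y = 6.98 ft: A R^(2/3) = 537.9 — too large.
Try y = 5.57 ft: A R^(2/3) = 345 — close enough.

y_n = 5.57 ft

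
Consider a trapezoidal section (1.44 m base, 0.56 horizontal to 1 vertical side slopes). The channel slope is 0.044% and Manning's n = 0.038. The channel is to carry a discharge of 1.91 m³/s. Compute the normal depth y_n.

y_n = 1.72 m

Manning's equation rearranged: A R^(2/3) = nQ / (1·√S) = 0.038 × 1.91 / (√0.00044) = 3.46.
Trying y = 2.11 m: A R^(2/3) = 5.085 — high.
Trying y = 1.2 m: A R^(2/3) = 1.812 — low.
Trying y = 1.72 m: A R^(2/3) = 3.466 — matches.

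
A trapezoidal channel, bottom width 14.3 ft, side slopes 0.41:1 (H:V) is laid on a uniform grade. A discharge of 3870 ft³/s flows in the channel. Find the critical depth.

y_c = 11.7 ft

At critical depth, Q² T / (g A³) = 1, i.e. A³/T = Q²/g = 3870²/32.2 = 465100.
Trying y = 10.1 ft: A³/T = 286100 — low.
Trying y = 12.7 ft: A³/T = 615200 — high.
Trying y = 11.7 ft: A³/T = 466800 — ≈ 465100.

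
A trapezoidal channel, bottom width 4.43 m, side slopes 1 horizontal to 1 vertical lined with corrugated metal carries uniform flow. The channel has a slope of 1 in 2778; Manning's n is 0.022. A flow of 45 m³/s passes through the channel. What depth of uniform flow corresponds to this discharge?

y_n = 3.86 m

Manning's equation rearranged: A R^(2/3) = nQ / (1·√S) = 0.022 × 45 / (√0.00036) = 52.18.
Trying y = 3.26 m: A R^(2/3) = 37.6 — too small.
Trying y = 4.6 m: A R^(2/3) = 74.08 — too large.
Trying y = 3.86 m: A R^(2/3) = 52.22 — ≈ 52.18.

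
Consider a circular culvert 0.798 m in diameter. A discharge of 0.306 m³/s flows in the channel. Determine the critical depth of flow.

At critical depth, Q² T / (g A³) = 1, i.e. A³/T = Q²/g = 0.306²/9.81 = 0.009545.
At y = 0.294 m: A³/T = 0.006078 — too small.
At y = 0.415 m: A³/T = 0.02277 — too large.
At y = 0.331 m: A³/T = 0.009586 — ≈ 0.009545.

y_c = 0.331 m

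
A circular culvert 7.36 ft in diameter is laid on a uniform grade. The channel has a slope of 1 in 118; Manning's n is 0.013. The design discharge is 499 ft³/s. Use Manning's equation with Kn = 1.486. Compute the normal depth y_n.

Manning's equation rearranged: A R^(2/3) = nQ / (1.486·√S) = 0.013 × 499 / (1.486 × √0.008475) = 47.42.
Trying y = 5.4 ft: A R^(2/3) = 56.75 — over.
Trying y = 3.91 ft: A R^(2/3) = 35.35 — short.
Trying y = 4.72 ft: A R^(2/3) = 47.4 — matches.

y_n = 4.72 ft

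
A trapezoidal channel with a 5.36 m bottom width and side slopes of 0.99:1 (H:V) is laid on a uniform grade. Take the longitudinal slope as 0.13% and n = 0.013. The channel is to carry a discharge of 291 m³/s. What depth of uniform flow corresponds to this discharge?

Manning's equation rearranged: A R^(2/3) = nQ / (1·√S) = 0.013 × 291 / (√0.0013) = 104.9.
Try y = 4.02 m: A R^(2/3) = 64.5 — short.
Try y = 5.72 m: A R^(2/3) = 129.3 — over.
Try y = 5.15 m: A R^(2/3) = 104.8 — close enough.

y_n = 5.15 m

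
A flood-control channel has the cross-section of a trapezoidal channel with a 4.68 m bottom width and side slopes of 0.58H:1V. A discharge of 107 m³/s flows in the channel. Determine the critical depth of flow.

y_c = 3.26 m

At critical depth, Q² T / (g A³) = 1, i.e. A³/T = Q²/g = 107²/9.81 = 1167.
At y = 3.63 m: A³/T = 1681 — too large.
At y = 2.43 m: A³/T = 432.1 — too small.
At y = 3.26 m: A³/T = 1162 — ≈ 1167.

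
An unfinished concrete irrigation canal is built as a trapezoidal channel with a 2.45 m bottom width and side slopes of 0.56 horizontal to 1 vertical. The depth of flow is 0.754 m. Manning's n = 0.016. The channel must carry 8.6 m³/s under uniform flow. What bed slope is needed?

With bottom width b = 2.45 m and side slope z = 0.56: A = (b + zy)y = (2.45 + 0.56×0.754)×0.754 = 2.166 m²; P = b + 2y√(1+z²) = 2.45 + 2×0.754×1.146 = 4.178 m.
Hydraulic radius R = A/P = 2.166/4.178 = 0.5183 m.
From Manning's equation, S = [nQ / (1 A R^(2/3))]² = [0.016 × 8.6 / (1 × 2.166 × 0.5183^(2/3))]² = 0.0097.

S = 0.0097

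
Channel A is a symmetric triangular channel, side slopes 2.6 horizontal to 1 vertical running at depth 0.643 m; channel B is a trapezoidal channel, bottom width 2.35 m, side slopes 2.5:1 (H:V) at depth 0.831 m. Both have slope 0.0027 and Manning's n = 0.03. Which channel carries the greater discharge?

Channel A: For a triangular section with side slope z = 2.6: A = zy² = 2.6×0.643² = 1.075 m²; P = 2y√(1+z²) = 2×0.643×2.786 = 3.582 m. Hydraulic radius R = A/P = 1.075/3.582 = 0.3001 m. Q_A = (1/0.03)·1.075·0.3001^(2/3)·√0.0027 = 0.8345 m³/s.
Channel B: With bottom width b = 2.35 m and side slope z = 2.5: A = (b + zy)y = (2.35 + 2.5×0.831)×0.831 = 3.679 m²; P = b + 2y√(1+z²) = 2.35 + 2×0.831×2.693 = 6.825 m. Hydraulic radius R = A/P = 3.679/6.825 = 0.5391 m. Q_B = (1/0.03)·3.679·0.5391^(2/3)·√0.0027 = 4.221 m³/s.
Q_A = 0.8345 m³/s vs Q_B = 4.221 m³/s, so channel B carries more.

channel B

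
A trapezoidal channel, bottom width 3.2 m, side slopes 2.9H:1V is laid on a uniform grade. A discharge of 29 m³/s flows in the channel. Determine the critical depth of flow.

At critical depth, Q² T / (g A³) = 1, i.e. A³/T = Q²/g = 29²/9.81 = 85.73.
Try y = 1.67 m: A³/T = 188.1 — too large.
Try y = 1.15 m: A³/T = 43 — too small.
Try y = 1.37 m: A³/T = 85.14 — close enough.

y_c = 1.37 m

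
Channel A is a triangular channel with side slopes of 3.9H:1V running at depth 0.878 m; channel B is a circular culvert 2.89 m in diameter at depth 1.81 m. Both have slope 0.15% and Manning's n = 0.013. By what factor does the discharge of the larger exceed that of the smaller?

Channel A: For a triangular section with side slope z = 3.9: A = zy² = 3.9×0.878² = 3.006 m²; P = 2y√(1+z²) = 2×0.878×4.026 = 7.07 m. Hydraulic radius R = A/P = 3.006/7.07 = 0.4252 m. Q_A = (1/0.013)·3.006·0.4252^(2/3)·√0.0015 = 5.065 m³/s.
Channel B: For a circular section of diameter D = 2.89 m at depth y = 1.81 m, the central angle is θ = 2 arccos(1 − 2y/D) = 3.652 rad. Then A = (D²/8)(θ − sin θ) = 4.323 m² and P = Dθ/2 = 5.278 m. Hydraulic radius R = A/P = 4.323/5.278 = 0.8192 m. Q_B = (1/0.013)·4.323·0.8192^(2/3)·√0.0015 = 11.28 m³/s.
The larger discharge is 11.28 m³/s and the smaller is 5.065 m³/s; the ratio is 2.23.

2.23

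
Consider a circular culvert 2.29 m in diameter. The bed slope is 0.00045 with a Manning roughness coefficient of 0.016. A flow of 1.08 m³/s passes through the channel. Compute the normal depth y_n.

y_n = 0.84 m

Manning's equation rearranged: A R^(2/3) = nQ / (1·√S) = 0.016 × 1.08 / (√0.00045) = 0.8146.
Trying y = 0.957 m: A R^(2/3) = 1.036 — too large.
Trying y = 0.739 m: A R^(2/3) = 0.64 — too small.
Trying y = 0.84 m: A R^(2/3) = 0.8154 — close enough.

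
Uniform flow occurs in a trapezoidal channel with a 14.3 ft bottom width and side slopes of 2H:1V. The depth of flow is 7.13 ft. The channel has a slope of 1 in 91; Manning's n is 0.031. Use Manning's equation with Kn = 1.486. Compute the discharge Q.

Q = 2750 ft³/s

With bottom width b = 14.3 ft and side slope z = 2: A = (b + zy)y = (14.3 + 2×7.13)×7.13 = 203.6 ft²; P = b + 2y√(1+z²) = 14.3 + 2×7.13×2.236 = 46.19 ft.
Hydraulic radius R = A/P = 203.6/46.19 = 4.409 ft.
Manning's equation: Q = (1.486/n) A R^(2/3) S^(1/2) = (1.486/0.031) × 203.6 × 4.409^(2/3) × 0.01099^(1/2) = 2750 ft³/s.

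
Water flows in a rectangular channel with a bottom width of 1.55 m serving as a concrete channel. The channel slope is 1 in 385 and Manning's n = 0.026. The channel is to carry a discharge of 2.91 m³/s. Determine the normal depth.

Manning's equation rearranged: A R^(2/3) = nQ / (1·√S) = 0.026 × 2.91 / (√0.002597) = 1.485.
Try y = 1.3 m: A R^(2/3) = 1.245 — short.
Try y = 1.73 m: A R^(2/3) = 1.768 — over.
Try y = 1.5 m: A R^(2/3) = 1.486 — close enough.

y_n = 1.5 m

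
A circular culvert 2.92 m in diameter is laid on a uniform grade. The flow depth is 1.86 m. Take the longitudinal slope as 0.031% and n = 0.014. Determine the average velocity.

For a circular section of diameter D = 2.92 m at depth y = 1.86 m, the central angle is θ = 2 arccos(1 − 2y/D) = 3.697 rad. Then A = (D²/8)(θ − sin θ) = 4.502 m² and P = Dθ/2 = 5.397 m.
Hydraulic radius R = A/P = 4.502/5.397 = 0.8341 m.
From Manning's equation, V = (1/n) R^(2/3) S^(1/2) = (1/0.014) × 0.8341^(2/3) × 0.00031^(1/2) = 1.11 m/s.

V = 1.11 m/s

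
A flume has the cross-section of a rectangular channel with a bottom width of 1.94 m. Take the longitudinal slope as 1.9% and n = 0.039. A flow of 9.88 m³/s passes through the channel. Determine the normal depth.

Manning's equation rearranged: A R^(2/3) = nQ / (1·√S) = 0.039 × 9.88 / (√0.019) = 2.795.
At y = 2.37 m: A R^(2/3) = 3.584 — too large.
At y = 1.39 m: A R^(2/3) = 1.857 — too small.
At y = 1.93 m: A R^(2/3) = 2.797 — matches.

y_n = 1.93 m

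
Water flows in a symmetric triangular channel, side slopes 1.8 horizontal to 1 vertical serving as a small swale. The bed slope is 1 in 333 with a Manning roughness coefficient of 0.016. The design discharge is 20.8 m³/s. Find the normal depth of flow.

y_n = 1.94 m

Manning's equation rearranged: A R^(2/3) = nQ / (1·√S) = 0.016 × 20.8 / (√0.003003) = 6.073.
At y = 2.37 m: A R^(2/3) = 10.35 — too large.
At y = 1.61 m: A R^(2/3) = 3.691 — too small.
At y = 1.94 m: A R^(2/3) = 6.069 — matches.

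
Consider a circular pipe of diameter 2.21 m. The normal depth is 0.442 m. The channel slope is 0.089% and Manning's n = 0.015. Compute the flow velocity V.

For a circular section of diameter D = 2.21 m at depth y = 0.442 m, the central angle is θ = 2 arccos(1 − 2y/D) = 1.855 rad. Then A = (D²/8)(θ − sin θ) = 0.5462 m² and P = Dθ/2 = 2.049 m.
Hydraulic radius R = A/P = 0.5462/2.049 = 0.2665 m.
From Manning's equation, V = (1/n) R^(2/3) S^(1/2) = (1/0.015) × 0.2665^(2/3) × 0.00089^(1/2) = 0.824 m/s.

V = 0.824 m/s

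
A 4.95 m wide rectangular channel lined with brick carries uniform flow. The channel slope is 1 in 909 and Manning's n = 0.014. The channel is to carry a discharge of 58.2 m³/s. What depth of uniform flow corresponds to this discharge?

Manning's equation rearranged: A R^(2/3) = nQ / (1·√S) = 0.014 × 58.2 / (√0.0011) = 24.57.
Trying y = 4.78 m: A R^(2/3) = 32.78 — too large.
Trying y = 2.63 m: A R^(2/3) = 15.31 — too small.
Trying y = 3.79 m: A R^(2/3) = 24.55 — ≈ 24.57.

y_n = 3.79 m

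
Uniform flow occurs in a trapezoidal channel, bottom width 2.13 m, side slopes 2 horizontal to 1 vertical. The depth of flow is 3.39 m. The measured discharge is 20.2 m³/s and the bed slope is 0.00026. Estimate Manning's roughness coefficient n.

With bottom width b = 2.13 m and side slope z = 2: A = (b + zy)y = (2.13 + 2×3.39)×3.39 = 30.2 m²; P = b + 2y√(1+z²) = 2.13 + 2×3.39×2.236 = 17.29 m.
Hydraulic radius R = A/P = 30.2/17.29 = 1.747 m.
Rearranging Manning's equation: n = (1/Q) A R^(2/3) S^(1/2) = (1/20.2) × 30.2 × 1.747^(2/3) × √0.00026 = 0.035.

n = 0.035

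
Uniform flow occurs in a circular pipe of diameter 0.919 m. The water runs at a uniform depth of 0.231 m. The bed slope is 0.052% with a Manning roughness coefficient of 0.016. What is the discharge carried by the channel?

Q = 0.0491 m³/s

For a circular section of diameter D = 0.919 m at depth y = 0.231 m, the central angle is θ = 2 arccos(1 − 2y/D) = 2.101 rad. Then A = (D²/8)(θ − sin θ) = 0.1307 m² and P = Dθ/2 = 0.9653 m.
Hydraulic radius R = A/P = 0.1307/0.9653 = 0.1354 m.
Manning's equation: Q = (1/n) A R^(2/3) S^(1/2) = (1/0.016) × 0.1307 × 0.1354^(2/3) × 0.00052^(1/2) = 0.0491 m³/s.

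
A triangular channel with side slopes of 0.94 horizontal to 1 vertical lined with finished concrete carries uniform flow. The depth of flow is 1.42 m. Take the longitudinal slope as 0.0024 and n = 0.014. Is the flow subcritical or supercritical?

For a triangular section with side slope z = 0.94: A = zy² = 0.94×1.42² = 1.895 m²; P = 2y√(1+z²) = 2×1.42×1.372 = 3.898 m.
Hydraulic radius R = A/P = 1.895/3.898 = 0.4863 m.
V = (1/n) R^(2/3) √S = (1/0.014) × 0.4863^(2/3) × √0.0024 = 2.164 m/s. Hydraulic depth D_h = A/T = 1.895/2.67 = 0.71 m.
Froude number Fr = V/√(g·D_h) = 2.164/√(9.81×0.71) = 0.82, which is less than 1, so the flow is subcritical.

subcritical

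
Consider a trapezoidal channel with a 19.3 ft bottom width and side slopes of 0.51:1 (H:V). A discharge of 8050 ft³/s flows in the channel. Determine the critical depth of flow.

At critical depth, Q² T / (g A³) = 1, i.e. A³/T = Q²/g = 8050²/32.2 = 2012000.
At y = 10.4 ft: A³/T = 560200 — short.
At y = 16.6 ft: A³/T = 2703000 — over.
At y = 15.2 ft: A³/T = 1998000 — ≈ 2012000.

y_c = 15.2 ft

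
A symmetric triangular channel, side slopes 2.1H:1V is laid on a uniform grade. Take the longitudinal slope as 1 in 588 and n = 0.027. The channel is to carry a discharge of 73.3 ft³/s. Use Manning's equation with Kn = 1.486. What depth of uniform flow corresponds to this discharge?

y_n = 3.4 ft

Manning's equation rearranged: A R^(2/3) = nQ / (1.486·√S) = 0.027 × 73.3 / (1.486 × √0.001701) = 32.3.
Trying y = 3.86 ft: A R^(2/3) = 45.31 — over.
Trying y = 2.54 ft: A R^(2/3) = 14.84 — short.
Trying y = 3.4 ft: A R^(2/3) = 32.3 — close enough.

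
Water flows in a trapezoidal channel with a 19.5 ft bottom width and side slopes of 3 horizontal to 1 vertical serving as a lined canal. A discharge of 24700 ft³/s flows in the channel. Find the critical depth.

At critical depth, Q² T / (g A³) = 1, i.e. A³/T = Q²/g = 24700²/32.2 = 18950000.
Trying y = 14.9 ft: A³/T = 8038000 — short.
Trying y = 20.5 ft: A³/T = 32130000 — over.
Trying y = 18.2 ft: A³/T = 19060000 — matches.

y_c = 18.2 ft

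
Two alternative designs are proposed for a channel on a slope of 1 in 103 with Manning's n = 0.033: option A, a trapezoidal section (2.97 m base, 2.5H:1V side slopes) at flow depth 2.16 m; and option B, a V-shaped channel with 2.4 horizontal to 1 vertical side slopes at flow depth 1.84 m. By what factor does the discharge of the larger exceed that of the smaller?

2.86

Channel A: With bottom width b = 2.97 m and side slope z = 2.5: A = (b + zy)y = (2.97 + 2.5×2.16)×2.16 = 18.08 m²; P = b + 2y√(1+z²) = 2.97 + 2×2.16×2.693 = 14.6 m. Hydraulic radius R = A/P = 18.08/14.6 = 1.238 m. Q_A = (1/0.033)·18.08·1.238^(2/3)·√0.009709 = 62.24 m³/s.
Channel B: For a triangular section with side slope z = 2.4: A = zy² = 2.4×1.84² = 8.125 m²; P = 2y√(1+z²) = 2×1.84×2.6 = 9.568 m. Hydraulic radius R = A/P = 8.125/9.568 = 0.8492 m. Q_B = (1/0.033)·8.125·0.8492^(2/3)·√0.009709 = 21.76 m³/s.
The larger discharge is 62.24 m³/s and the smaller is 21.76 m³/s; the ratio is 2.86.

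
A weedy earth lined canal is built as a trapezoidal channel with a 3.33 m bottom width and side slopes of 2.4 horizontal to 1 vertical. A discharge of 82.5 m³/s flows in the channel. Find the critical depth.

y_c = 2.4 m

At critical depth, Q² T / (g A³) = 1, i.e. A³/T = Q²/g = 82.5²/9.81 = 693.8.
Try y = 2.75 m: A³/T = 1232 — high.
Try y = 2.4 m: A³/T = 699.2 — close enough.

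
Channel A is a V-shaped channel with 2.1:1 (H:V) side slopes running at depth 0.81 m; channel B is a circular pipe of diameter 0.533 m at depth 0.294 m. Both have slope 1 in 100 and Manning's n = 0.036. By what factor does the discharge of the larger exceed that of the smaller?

20.6

Channel A: For a triangular section with side slope z = 2.1: A = zy² = 2.1×0.81² = 1.378 m²; P = 2y√(1+z²) = 2×0.81×2.326 = 3.768 m. Hydraulic radius R = A/P = 1.378/3.768 = 0.3657 m. Q_A = (1/0.036)·1.378·0.3657^(2/3)·√0.01 = 1.957 m³/s.
Channel B: For a circular section of diameter D = 0.533 m at depth y = 0.294 m, the central angle is θ = 2 arccos(1 − 2y/D) = 3.348 rad. Then A = (D²/8)(θ − sin θ) = 0.1262 m² and P = Dθ/2 = 0.8923 m. Hydraulic radius R = A/P = 0.1262/0.8923 = 0.1414 m. Q_B = (1/0.036)·0.1262·0.1414^(2/3)·√0.01 = 0.09515 m³/s.
The larger discharge is 1.957 m³/s and the smaller is 0.09515 m³/s; the ratio is 20.6.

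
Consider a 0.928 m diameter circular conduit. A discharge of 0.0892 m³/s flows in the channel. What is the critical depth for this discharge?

At critical depth, Q² T / (g A³) = 1, i.e. A³/T = Q²/g = 0.0892²/9.81 = 0.0008111.
Try y = 0.118 m: A³/T = 0.0002025 — low.
Try y = 0.195 m: A³/T = 0.00146 — high.
Try y = 0.168 m: A³/T = 0.0008139 — ≈ 0.0008111.

y_c = 0.168 m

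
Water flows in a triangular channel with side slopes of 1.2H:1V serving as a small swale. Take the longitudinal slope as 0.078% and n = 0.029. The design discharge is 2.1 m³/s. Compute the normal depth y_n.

Manning's equation rearranged: A R^(2/3) = nQ / (1·√S) = 0.029 × 2.1 / (√0.00078) = 2.181.
Trying y = 1.76 m: A R^(2/3) = 2.863 — too large.
Trying y = 1.59 m: A R^(2/3) = 2.184 — matches.

y_n = 1.59 m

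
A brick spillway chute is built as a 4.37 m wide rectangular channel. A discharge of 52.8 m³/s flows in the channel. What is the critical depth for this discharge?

y_c = 2.46 m

For a rectangular channel, critical depth y_c = (q²/g)^(1/3) where q = Q/b = 52.8/4.37 = 12.08 m²/s.
So y_c = (12.08²/9.81)^(1/3) = 2.46 m.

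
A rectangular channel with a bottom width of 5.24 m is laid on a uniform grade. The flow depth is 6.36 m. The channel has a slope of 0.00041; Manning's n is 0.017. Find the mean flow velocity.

Flow area A = b·y = 5.24 × 6.36 = 33.33 m². Wetted perimeter P = b + 2y = 5.24 + 2×6.36 = 17.96 m.
Hydraulic radius R = A/P = 33.33/17.96 = 1.856 m.
From Manning's equation, V = (1/n) R^(2/3) S^(1/2) = (1/0.017) × 1.856^(2/3) × 0.00041^(1/2) = 1.8 m/s.

V = 1.8 m/s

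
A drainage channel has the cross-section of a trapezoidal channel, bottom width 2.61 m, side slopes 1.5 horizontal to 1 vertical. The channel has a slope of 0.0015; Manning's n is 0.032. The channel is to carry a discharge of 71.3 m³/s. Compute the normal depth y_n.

Manning's equation rearranged: A R^(2/3) = nQ / (1·√S) = 0.032 × 71.3 / (√0.0015) = 58.91.
Try y = 3.62 m: A R^(2/3) = 43.99 — low.
Try y = 4.63 m: A R^(2/3) = 76.9 — high.
Try y = 4.12 m: A R^(2/3) = 58.89 — matches.

y_n = 4.12 m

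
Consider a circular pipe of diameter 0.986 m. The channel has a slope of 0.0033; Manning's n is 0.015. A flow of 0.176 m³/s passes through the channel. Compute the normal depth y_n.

y_n = 0.261 m

Manning's equation rearranged: A R^(2/3) = nQ / (1·√S) = 0.015 × 0.176 / (√0.0033) = 0.04596.
Trying y = 0.283 m: A R^(2/3) = 0.05395 — over.
Trying y = 0.208 m: A R^(2/3) = 0.02928 — short.
Trying y = 0.261 m: A R^(2/3) = 0.04604 — ≈ 0.04596.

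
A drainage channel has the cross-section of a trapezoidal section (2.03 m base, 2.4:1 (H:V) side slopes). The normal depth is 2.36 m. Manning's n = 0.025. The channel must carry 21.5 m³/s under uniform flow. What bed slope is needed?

With bottom width b = 2.03 m and side slope z = 2.4: A = (b + zy)y = (2.03 + 2.4×2.36)×2.36 = 18.16 m²; P = b + 2y√(1+z²) = 2.03 + 2×2.36×2.6 = 14.3 m.
Hydraulic radius R = A/P = 18.16/14.3 = 1.27 m.
From Manning's equation, S = [nQ / (1 A R^(2/3))]² = [0.025 × 21.5 / (1 × 18.16 × 1.27^(2/3))]² = 0.000637.

S = 0.000637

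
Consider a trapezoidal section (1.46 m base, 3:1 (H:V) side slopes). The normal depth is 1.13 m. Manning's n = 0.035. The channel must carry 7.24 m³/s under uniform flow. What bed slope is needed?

With bottom width b = 1.46 m and side slope z = 3: A = (b + zy)y = (1.46 + 3×1.13)×1.13 = 5.48 m²; P = b + 2y√(1+z²) = 1.46 + 2×1.13×3.162 = 8.607 m.
Hydraulic radius R = A/P = 5.48/8.607 = 0.6368 m.
From Manning's equation, S = [nQ / (1 A R^(2/3))]² = [0.035 × 7.24 / (1 × 5.48 × 0.6368^(2/3))]² = 0.0039.

S = 0.0039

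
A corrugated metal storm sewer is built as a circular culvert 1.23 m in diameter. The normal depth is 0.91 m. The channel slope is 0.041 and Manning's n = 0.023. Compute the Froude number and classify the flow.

supercritical

For a circular section of diameter D = 1.23 m at depth y = 0.91 m, the central angle is θ = 2 arccos(1 − 2y/D) = 4.142 rad. Then A = (D²/8)(θ − sin θ) = 0.9425 m² and P = Dθ/2 = 2.547 m.
Hydraulic radius R = A/P = 0.9425/2.547 = 0.37 m.
V = (1/n) R^(2/3) √S = (1/0.023) × 0.37^(2/3) × √0.041 = 4.537 m/s. Hydraulic depth D_h = A/T = 0.9425/1.079 = 0.8733 m.
Froude number Fr = V/√(g·D_h) = 4.537/√(9.81×0.8733) = 1.55, which is greater than 1, so the flow is supercritical.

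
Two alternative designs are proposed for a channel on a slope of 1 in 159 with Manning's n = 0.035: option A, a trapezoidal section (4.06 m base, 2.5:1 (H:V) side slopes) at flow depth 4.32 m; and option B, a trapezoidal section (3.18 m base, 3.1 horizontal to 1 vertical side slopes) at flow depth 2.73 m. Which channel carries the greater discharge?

Channel A: With bottom width b = 4.06 m and side slope z = 2.5: A = (b + zy)y = (4.06 + 2.5×4.32)×4.32 = 64.2 m²; P = b + 2y√(1+z²) = 4.06 + 2×4.32×2.693 = 27.32 m. Hydraulic radius R = A/P = 64.2/27.32 = 2.349 m. Q_A = (1/0.035)·64.2·2.349^(2/3)·√0.006289 = 257.1 m³/s.
Channel B: With bottom width b = 3.18 m and side slope z = 3.1: A = (b + zy)y = (3.18 + 3.1×2.73)×2.73 = 31.79 m²; P = b + 2y√(1+z²) = 3.18 + 2×2.73×3.257 = 20.96 m. Hydraulic radius R = A/P = 31.79/20.96 = 1.516 m. Q_B = (1/0.035)·31.79·1.516^(2/3)·√0.006289 = 95.05 m³/s.
Q_A = 257.1 m³/s vs Q_B = 95.05 m³/s, so channel A carries more.

channel A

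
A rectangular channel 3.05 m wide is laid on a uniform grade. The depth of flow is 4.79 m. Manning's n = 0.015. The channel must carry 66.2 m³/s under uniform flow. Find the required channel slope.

Flow area A = b·y = 3.05 × 4.79 = 14.61 m². Wetted perimeter P = b + 2y = 3.05 + 2×4.79 = 12.63 m.
Hydraulic radius R = A/P = 14.61/12.63 = 1.157 m.
From Manning's equation, S = [nQ / (1 A R^(2/3))]² = [0.015 × 66.2 / (1 × 14.61 × 1.157^(2/3))]² = 0.0038.

S = 0.0038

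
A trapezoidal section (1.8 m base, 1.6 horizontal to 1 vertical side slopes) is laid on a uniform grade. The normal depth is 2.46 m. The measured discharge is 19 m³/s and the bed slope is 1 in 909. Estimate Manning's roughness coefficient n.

With bottom width b = 1.8 m and side slope z = 1.6: A = (b + zy)y = (1.8 + 1.6×2.46)×2.46 = 14.11 m²; P = b + 2y√(1+z²) = 1.8 + 2×2.46×1.887 = 11.08 m.
Hydraulic radius R = A/P = 14.11/11.08 = 1.273 m.
Rearranging Manning's equation: n = (1/Q) A R^(2/3) S^(1/2) = (1/19) × 14.11 × 1.273^(2/3) × √0.0011 = 0.0289.

n = 0.0289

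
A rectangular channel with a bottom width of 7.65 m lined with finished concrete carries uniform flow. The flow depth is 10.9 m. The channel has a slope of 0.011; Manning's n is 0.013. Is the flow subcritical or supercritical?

supercritical

Flow area A = b·y = 7.65 × 10.9 = 83.39 m². Wetted perimeter P = b + 2y = 7.65 + 2×10.9 = 29.45 m.
Hydraulic radius R = A/P = 83.39/29.45 = 2.831 m.
V = (1/n) R^(2/3) √S = (1/0.013) × 2.831^(2/3) × √0.011 = 16.15 m/s. Hydraulic depth D_h = A/T = 83.39/7.65 = 10.9 m.
Froude number Fr = V/√(g·D_h) = 16.15/√(9.81×10.9) = 1.56, which is greater than 1, so the flow is supercritical.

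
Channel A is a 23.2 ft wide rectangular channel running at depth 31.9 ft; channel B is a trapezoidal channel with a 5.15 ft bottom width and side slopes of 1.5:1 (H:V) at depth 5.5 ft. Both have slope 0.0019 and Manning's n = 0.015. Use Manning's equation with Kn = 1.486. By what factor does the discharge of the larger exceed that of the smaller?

Channel A: Flow area A = b·y = 23.2 × 31.9 = 740.1 ft². Wetted perimeter P = b + 2y = 23.2 + 2×31.9 = 87 ft. Hydraulic radius R = A/P = 740.1/87 = 8.507 ft. Q_A = (1.486/0.015)·740.1·8.507^(2/3)·√0.0019 = 13320 ft³/s.
Channel B: With bottom width b = 5.15 ft and side slope z = 1.5: A = (b + zy)y = (5.15 + 1.5×5.5)×5.5 = 73.7 ft²; P = b + 2y√(1+z²) = 5.15 + 2×5.5×1.803 = 24.98 ft. Hydraulic radius R = A/P = 73.7/24.98 = 2.95 ft. Q_B = (1.486/0.015)·73.7·2.95^(2/3)·√0.0019 = 654.7 ft³/s.
The larger discharge is 13320 ft³/s and the smaller is 654.7 ft³/s; the ratio is 20.3.

20.3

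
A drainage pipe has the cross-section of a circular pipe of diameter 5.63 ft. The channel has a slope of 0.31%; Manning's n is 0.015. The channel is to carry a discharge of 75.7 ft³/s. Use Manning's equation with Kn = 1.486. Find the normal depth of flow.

y_n = 2.61 ft

Manning's equation rearranged: A R^(2/3) = nQ / (1.486·√S) = 0.015 × 75.7 / (1.486 × √0.0031) = 13.72.
At y = 2.01 ft: A R^(2/3) = 8.534 — too small.
At y = 3.01 ft: A R^(2/3) = 17.49 — too large.
At y = 2.61 ft: A R^(2/3) = 13.72 — matches.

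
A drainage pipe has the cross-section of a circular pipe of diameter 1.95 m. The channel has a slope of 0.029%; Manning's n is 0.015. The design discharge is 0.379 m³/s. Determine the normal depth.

Manning's equation rearranged: A R^(2/3) = nQ / (1·√S) = 0.015 × 0.379 / (√0.00029) = 0.3338.
At y = 0.704 m: A R^(2/3) = 0.5156 — high.
At y = 0.443 m: A R^(2/3) = 0.2094 — low.
At y = 0.561 m: A R^(2/3) = 0.334 — matches.

y_n = 0.561 m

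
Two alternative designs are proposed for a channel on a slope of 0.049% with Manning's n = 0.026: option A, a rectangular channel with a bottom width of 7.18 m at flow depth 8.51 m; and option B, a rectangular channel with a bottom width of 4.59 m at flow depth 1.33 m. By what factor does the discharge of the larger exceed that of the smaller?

Channel A: Flow area A = b·y = 7.18 × 8.51 = 61.1 m². Wetted perimeter P = b + 2y = 7.18 + 2×8.51 = 24.2 m. Hydraulic radius R = A/P = 61.1/24.2 = 2.525 m. Q_A = (1/0.026)·61.1·2.525^(2/3)·√0.00049 = 96.46 m³/s.
Channel B: Flow area A = b·y = 4.59 × 1.33 = 6.105 m². Wetted perimeter P = b + 2y = 4.59 + 2×1.33 = 7.25 m. Hydraulic radius R = A/P = 6.105/7.25 = 0.842 m. Q_B = (1/0.026)·6.105·0.842^(2/3)·√0.00049 = 4.635 m³/s.
The larger discharge is 96.46 m³/s and the smaller is 4.635 m³/s; the ratio is 20.8.

20.8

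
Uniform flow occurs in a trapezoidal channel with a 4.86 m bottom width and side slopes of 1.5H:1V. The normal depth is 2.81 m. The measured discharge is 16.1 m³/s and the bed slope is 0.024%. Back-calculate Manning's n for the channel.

n = 0.035

With bottom width b = 4.86 m and side slope z = 1.5: A = (b + zy)y = (4.86 + 1.5×2.81)×2.81 = 25.5 m²; P = b + 2y√(1+z²) = 4.86 + 2×2.81×1.803 = 14.99 m.
Hydraulic radius R = A/P = 25.5/14.99 = 1.701 m.
Rearranging Manning's equation: n = (1/Q) A R^(2/3) S^(1/2) = (1/16.1) × 25.5 × 1.701^(2/3) × √0.00024 = 0.035.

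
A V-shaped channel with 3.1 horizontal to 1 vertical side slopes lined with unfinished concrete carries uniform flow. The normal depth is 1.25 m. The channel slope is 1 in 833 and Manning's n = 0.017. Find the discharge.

Q = 6.98 m³/s

For a triangular section with side slope z = 3.1: A = zy² = 3.1×1.25² = 4.844 m²; P = 2y√(1+z²) = 2×1.25×3.257 = 8.143 m.
Hydraulic radius R = A/P = 4.844/8.143 = 0.5948 m.
Manning's equation: Q = (1/n) A R^(2/3) S^(1/2) = (1/0.017) × 4.844 × 0.5948^(2/3) × 0.0012^(1/2) = 6.98 m³/s.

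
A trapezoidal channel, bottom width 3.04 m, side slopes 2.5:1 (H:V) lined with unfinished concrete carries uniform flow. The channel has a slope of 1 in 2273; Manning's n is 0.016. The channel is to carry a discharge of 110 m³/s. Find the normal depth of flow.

y_n = 3.96 m

Manning's equation rearranged: A R^(2/3) = nQ / (1·√S) = 0.016 × 110 / (√0.0004399) = 83.91.
Trying y = 4.61 m: A R^(2/3) = 120.7 — too large.
Trying y = 3.96 m: A R^(2/3) = 84.11 — close enough.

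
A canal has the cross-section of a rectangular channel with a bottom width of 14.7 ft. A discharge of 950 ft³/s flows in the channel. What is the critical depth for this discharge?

For a rectangular channel, critical depth y_c = (q²/g)^(1/3) where q = Q/b = 950/14.7 = 64.63 ft²/s.
So y_c = (64.63²/32.2)^(1/3) = 5.06 ft.

y_c = 5.06 ft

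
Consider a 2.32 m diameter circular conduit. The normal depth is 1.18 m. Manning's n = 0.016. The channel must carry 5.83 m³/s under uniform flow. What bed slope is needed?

For a circular section of diameter D = 2.32 m at depth y = 1.18 m, the central angle is θ = 2 arccos(1 − 2y/D) = 3.176 rad. Then A = (D²/8)(θ − sin θ) = 2.16 m² and P = Dθ/2 = 3.684 m.
Hydraulic radius R = A/P = 2.16/3.684 = 0.5863 m.
From Manning's equation, S = [nQ / (1 A R^(2/3))]² = [0.016 × 5.83 / (1 × 2.16 × 0.5863^(2/3))]² = 0.0038.

S = 0.0038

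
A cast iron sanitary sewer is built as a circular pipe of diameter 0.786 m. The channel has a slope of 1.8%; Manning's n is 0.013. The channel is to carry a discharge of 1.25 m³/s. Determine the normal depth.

y_n = 0.502 m

Manning's equation rearranged: A R^(2/3) = nQ / (1·√S) = 0.013 × 1.25 / (√0.018) = 0.1211.
Try y = 0.561 m: A R^(2/3) = 0.1408 — high.
Try y = 0.502 m: A R^(2/3) = 0.121 — ≈ 0.1211.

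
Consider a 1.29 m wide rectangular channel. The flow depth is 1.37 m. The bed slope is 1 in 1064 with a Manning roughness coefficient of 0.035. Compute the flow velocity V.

V = 0.506 m/s

Flow area A = b·y = 1.29 × 1.37 = 1.767 m². Wetted perimeter P = b + 2y = 1.29 + 2×1.37 = 4.03 m.
Hydraulic radius R = A/P = 1.767/4.03 = 0.4385 m.
From Manning's equation, V = (1/n) R^(2/3) S^(1/2) = (1/0.035) × 0.4385^(2/3) × 0.0009398^(1/2) = 0.506 m/s.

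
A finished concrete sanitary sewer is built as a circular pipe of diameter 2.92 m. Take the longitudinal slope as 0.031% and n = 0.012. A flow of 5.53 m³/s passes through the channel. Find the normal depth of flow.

Manning's equation rearranged: A R^(2/3) = nQ / (1·√S) = 0.012 × 5.53 / (√0.00031) = 3.769.
Try y = 1.37 m: A R^(2/3) = 2.433 — too small.
Try y = 1.97 m: A R^(2/3) = 4.326 — too large.
Try y = 1.79 m: A R^(2/3) = 3.768 — close enough.

y_n = 1.79 m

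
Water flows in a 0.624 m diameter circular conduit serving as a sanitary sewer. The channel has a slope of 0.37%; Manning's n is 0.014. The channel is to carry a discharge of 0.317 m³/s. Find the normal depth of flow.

Manning's equation rearranged: A R^(2/3) = nQ / (1·√S) = 0.014 × 0.317 / (√0.0037) = 0.07296.
Trying y = 0.487 m: A R^(2/3) = 0.08447 — too large.
Trying y = 0.349 m: A R^(2/3) = 0.05333 — too small.
Trying y = 0.431 m: A R^(2/3) = 0.0729 — matches.

y_n = 0.431 m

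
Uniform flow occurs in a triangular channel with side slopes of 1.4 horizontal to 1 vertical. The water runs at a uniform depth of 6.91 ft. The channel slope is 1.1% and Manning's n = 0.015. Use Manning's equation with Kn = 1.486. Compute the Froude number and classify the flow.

For a triangular section with side slope z = 1.4: A = zy² = 1.4×6.91² = 66.85 ft²; P = 2y√(1+z²) = 2×6.91×1.72 = 23.78 ft.
Hydraulic radius R = A/P = 66.85/23.78 = 2.811 ft.
V = (1.486/n) R^(2/3) √S = (1.486/0.015) × 2.811^(2/3) × √0.011 = 20.7 ft/s. Hydraulic depth D_h = A/T = 66.85/19.35 = 3.455 ft.
Froude number Fr = V/√(g·D_h) = 20.7/√(32.2×3.455) = 1.96, which is greater than 1, so the flow is supercritical.

supercritical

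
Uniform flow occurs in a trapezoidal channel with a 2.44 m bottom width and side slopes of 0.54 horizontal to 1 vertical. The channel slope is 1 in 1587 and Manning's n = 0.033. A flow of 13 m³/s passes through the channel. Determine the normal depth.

Manning's equation rearranged: A R^(2/3) = nQ / (1·√S) = 0.033 × 13 / (√0.0006301) = 17.09.
Trying y = 2.26 m: A R^(2/3) = 8.771 — too small.
Trying y = 3.26 m: A R^(2/3) = 17.06 — ≈ 17.09.

y_n = 3.26 m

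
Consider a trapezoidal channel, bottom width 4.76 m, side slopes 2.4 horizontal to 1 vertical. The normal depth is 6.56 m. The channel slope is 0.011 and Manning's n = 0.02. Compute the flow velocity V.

V = 12 m/s

With bottom width b = 4.76 m and side slope z = 2.4: A = (b + zy)y = (4.76 + 2.4×6.56)×6.56 = 134.5 m²; P = b + 2y√(1+z²) = 4.76 + 2×6.56×2.6 = 38.87 m.
Hydraulic radius R = A/P = 134.5/38.87 = 3.46 m.
From Manning's equation, V = (1/n) R^(2/3) S^(1/2) = (1/0.02) × 3.46^(2/3) × 0.011^(1/2) = 12 m/s.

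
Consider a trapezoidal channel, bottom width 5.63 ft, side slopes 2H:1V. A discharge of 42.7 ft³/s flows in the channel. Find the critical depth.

At critical depth, Q² T / (g A³) = 1, i.e. A³/T = Q²/g = 42.7²/32.2 = 56.62.
Try y = 1.34 ft: A³/T = 125.6 — high.
Try y = 0.951 ft: A³/T = 38.96 — low.
Try y = 1.06 ft: A³/T = 56.17 — matches.

y_c = 1.06 ft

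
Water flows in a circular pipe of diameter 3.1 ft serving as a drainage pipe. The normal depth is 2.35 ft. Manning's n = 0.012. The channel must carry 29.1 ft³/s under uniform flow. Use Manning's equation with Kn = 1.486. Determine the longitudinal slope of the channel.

S = 0.0016

For a circular section of diameter D = 3.1 ft at depth y = 2.35 ft, the central angle is θ = 2 arccos(1 − 2y/D) = 4.226 rad. Then A = (D²/8)(θ − sin θ) = 6.139 ft² and P = Dθ/2 = 6.551 ft.
Hydraulic radius R = A/P = 6.139/6.551 = 0.9371 ft.
From Manning's equation, S = [nQ / (1.486 A R^(2/3))]² = [0.012 × 29.1 / (1.486 × 6.139 × 0.9371^(2/3))]² = 0.0016.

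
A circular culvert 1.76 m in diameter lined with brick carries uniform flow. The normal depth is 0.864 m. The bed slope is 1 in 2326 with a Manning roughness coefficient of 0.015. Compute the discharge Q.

For a circular section of diameter D = 1.76 m at depth y = 0.864 m, the central angle is θ = 2 arccos(1 − 2y/D) = 3.105 rad. Then A = (D²/8)(θ − sin θ) = 1.188 m² and P = Dθ/2 = 2.733 m.
Hydraulic radius R = A/P = 1.188/2.733 = 0.4348 m.
Manning's equation: Q = (1/n) A R^(2/3) S^(1/2) = (1/0.015) × 1.188 × 0.4348^(2/3) × 0.0004299^(1/2) = 0.943 m³/s.

Q = 0.943 m³/s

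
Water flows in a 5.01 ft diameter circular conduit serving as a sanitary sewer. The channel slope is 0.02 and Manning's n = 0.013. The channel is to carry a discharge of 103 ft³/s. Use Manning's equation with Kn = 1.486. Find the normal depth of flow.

Manning's equation rearranged: A R^(2/3) = nQ / (1.486·√S) = 0.013 × 103 / (1.486 × √0.02) = 6.372.
At y = 2.2 ft: A R^(2/3) = 9.136 — too large.
At y = 1.81 ft: A R^(2/3) = 6.393 — close enough.

y_n = 1.81 ft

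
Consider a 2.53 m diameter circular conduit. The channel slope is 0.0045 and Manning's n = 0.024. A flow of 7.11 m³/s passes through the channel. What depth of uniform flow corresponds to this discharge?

Manning's equation rearranged: A R^(2/3) = nQ / (1·√S) = 0.024 × 7.11 / (√0.0045) = 2.544.
Trying y = 1.7 m: A R^(2/3) = 2.936 — high.
Trying y = 1.17 m: A R^(2/3) = 1.619 — low.
Trying y = 1.54 m: A R^(2/3) = 2.544 — matches.

y_n = 1.54 m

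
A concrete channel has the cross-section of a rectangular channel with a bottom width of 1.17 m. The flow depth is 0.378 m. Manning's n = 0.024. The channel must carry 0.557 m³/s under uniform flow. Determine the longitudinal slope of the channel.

Flow area A = b·y = 1.17 × 0.378 = 0.4423 m². Wetted perimeter P = b + 2y = 1.17 + 2×0.378 = 1.926 m.
Hydraulic radius R = A/P = 0.4423/1.926 = 0.2296 m.
From Manning's equation, S = [nQ / (1 A R^(2/3))]² = [0.024 × 0.557 / (1 × 0.4423 × 0.2296^(2/3))]² = 0.0065.

S = 0.0065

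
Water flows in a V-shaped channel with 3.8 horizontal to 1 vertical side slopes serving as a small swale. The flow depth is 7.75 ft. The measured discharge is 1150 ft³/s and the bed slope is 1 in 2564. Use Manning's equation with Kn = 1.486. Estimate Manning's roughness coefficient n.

n = 0.0141

For a triangular section with side slope z = 3.8: A = zy² = 3.8×7.75² = 228.2 ft²; P = 2y√(1+z²) = 2×7.75×3.929 = 60.91 ft.
Hydraulic radius R = A/P = 228.2/60.91 = 3.747 ft.
Rearranging Manning's equation: n = (1.486/Q) A R^(2/3) S^(1/2) = (1.486/1150) × 228.2 × 3.747^(2/3) × √0.00039 = 0.0141.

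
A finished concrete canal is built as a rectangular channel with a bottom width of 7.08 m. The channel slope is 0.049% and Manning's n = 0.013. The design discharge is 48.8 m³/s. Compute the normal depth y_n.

Manning's equation rearranged: A R^(2/3) = nQ / (1·√S) = 0.013 × 48.8 / (√0.00049) = 28.66.
Trying y = 2.54 m: A R^(2/3) = 23.34 — short.
Trying y = 2.95 m: A R^(2/3) = 28.68 — close enough.

y_n = 2.95 m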